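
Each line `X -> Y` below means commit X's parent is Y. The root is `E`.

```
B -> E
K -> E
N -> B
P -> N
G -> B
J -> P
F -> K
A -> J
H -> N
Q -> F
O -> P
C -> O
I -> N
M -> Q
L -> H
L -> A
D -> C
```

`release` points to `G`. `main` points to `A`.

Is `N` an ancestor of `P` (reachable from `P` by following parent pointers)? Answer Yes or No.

Yes

Ancestors of P (commits reachable by following parents): {B, E, N, P}.
N is in that set, so it is an ancestor of P.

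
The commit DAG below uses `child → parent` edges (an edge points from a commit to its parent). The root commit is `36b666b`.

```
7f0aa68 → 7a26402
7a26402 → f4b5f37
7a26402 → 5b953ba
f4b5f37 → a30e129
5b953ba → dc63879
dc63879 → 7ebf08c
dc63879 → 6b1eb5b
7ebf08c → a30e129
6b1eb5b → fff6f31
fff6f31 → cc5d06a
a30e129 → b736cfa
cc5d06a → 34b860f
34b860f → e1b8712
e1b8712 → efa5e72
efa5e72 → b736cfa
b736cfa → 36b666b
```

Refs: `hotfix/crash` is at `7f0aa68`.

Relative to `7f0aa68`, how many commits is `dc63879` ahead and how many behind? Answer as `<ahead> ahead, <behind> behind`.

Reachable from dc63879: {34b860f, 36b666b, 6b1eb5b, 7ebf08c, a30e129, b736cfa, cc5d06a, dc63879, e1b8712, efa5e72, fff6f31}.
Reachable from 7f0aa68: {34b860f, 36b666b, 5b953ba, 6b1eb5b, 7a26402, 7ebf08c, 7f0aa68, a30e129, b736cfa, cc5d06a, dc63879, e1b8712, efa5e72, f4b5f37, fff6f31}.
Only in dc63879's history (ahead): {} — 0.
Only in 7f0aa68's history (behind): {5b953ba, 7a26402, 7f0aa68, f4b5f37} — 4.

0 ahead, 4 behind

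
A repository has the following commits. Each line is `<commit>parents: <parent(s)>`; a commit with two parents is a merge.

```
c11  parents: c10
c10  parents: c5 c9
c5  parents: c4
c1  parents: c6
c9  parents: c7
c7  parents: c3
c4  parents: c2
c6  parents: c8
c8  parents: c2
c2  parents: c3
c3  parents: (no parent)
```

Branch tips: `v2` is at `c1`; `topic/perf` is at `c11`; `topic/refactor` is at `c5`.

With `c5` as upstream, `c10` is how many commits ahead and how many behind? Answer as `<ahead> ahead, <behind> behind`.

3 ahead, 0 behind

Reachable from c10: {c10, c2, c3, c4, c5, c7, c9}.
Reachable from c5: {c2, c3, c4, c5}.
Only in c10's history (ahead): {c10, c7, c9} — 3.
Only in c5's history (behind): {} — 0.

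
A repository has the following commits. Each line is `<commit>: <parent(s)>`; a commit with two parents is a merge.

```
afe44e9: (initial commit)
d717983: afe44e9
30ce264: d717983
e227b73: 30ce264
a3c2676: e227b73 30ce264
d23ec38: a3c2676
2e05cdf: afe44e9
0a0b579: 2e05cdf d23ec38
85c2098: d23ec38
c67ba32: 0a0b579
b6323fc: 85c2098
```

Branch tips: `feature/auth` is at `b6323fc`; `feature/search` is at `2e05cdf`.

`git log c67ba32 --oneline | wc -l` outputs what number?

9

Walking parent pointers from c67ba32: reachable set = {0a0b579, 2e05cdf, 30ce264, a3c2676, afe44e9, c67ba32, d23ec38, d717983, e227b73}.
That is 9 commits.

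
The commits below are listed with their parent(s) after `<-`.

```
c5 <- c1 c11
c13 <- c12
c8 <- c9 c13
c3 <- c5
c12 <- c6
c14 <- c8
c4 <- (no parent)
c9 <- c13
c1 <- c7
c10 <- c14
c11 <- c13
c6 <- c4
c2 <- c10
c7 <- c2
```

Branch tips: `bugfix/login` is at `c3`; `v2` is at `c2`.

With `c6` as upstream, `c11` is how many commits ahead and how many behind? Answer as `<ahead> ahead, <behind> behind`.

Reachable from c11: {c11, c12, c13, c4, c6}.
Reachable from c6: {c4, c6}.
Only in c11's history (ahead): {c11, c12, c13} — 3.
Only in c6's history (behind): {} — 0.

3 ahead, 0 behind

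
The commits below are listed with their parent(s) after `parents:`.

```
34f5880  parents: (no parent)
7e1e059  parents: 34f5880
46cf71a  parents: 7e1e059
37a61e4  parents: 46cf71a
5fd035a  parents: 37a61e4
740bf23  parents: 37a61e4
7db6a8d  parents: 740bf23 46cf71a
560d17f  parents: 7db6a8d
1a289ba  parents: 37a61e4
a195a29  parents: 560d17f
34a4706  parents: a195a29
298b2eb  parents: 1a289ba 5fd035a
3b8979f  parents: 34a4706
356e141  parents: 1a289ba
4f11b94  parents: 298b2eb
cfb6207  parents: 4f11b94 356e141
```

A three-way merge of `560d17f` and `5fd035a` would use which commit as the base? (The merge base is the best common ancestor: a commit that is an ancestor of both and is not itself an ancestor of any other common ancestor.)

37a61e4

Ancestors of 560d17f: {34f5880, 37a61e4, 46cf71a, 560d17f, 740bf23, 7db6a8d, 7e1e059}.
Ancestors of 5fd035a: {34f5880, 37a61e4, 46cf71a, 5fd035a, 7e1e059}.
Common ancestors: {34f5880, 37a61e4, 46cf71a, 7e1e059}.
Among these, 37a61e4 is not an ancestor of any other common ancestor — it is the merge base.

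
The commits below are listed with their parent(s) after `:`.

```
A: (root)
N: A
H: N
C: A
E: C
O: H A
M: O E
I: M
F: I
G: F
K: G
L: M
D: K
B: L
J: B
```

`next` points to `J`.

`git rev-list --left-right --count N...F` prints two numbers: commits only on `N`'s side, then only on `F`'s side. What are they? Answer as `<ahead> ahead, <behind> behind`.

0 ahead, 7 behind

Reachable from N: {A, N}.
Reachable from F: {A, C, E, F, H, I, M, N, O}.
Only in N's history (ahead): {} — 0.
Only in F's history (behind): {C, E, F, H, I, M, O} — 7.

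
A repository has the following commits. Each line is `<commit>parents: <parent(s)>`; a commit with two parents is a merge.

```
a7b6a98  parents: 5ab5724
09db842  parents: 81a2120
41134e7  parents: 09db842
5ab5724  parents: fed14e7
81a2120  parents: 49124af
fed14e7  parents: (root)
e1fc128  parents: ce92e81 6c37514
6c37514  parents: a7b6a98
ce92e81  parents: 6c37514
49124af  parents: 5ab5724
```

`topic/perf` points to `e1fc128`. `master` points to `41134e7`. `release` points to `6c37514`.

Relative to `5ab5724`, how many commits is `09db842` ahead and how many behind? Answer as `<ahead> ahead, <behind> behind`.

3 ahead, 0 behind

Reachable from 09db842: {09db842, 49124af, 5ab5724, 81a2120, fed14e7}.
Reachable from 5ab5724: {5ab5724, fed14e7}.
Only in 09db842's history (ahead): {09db842, 49124af, 81a2120} — 3.
Only in 5ab5724's history (behind): {} — 0.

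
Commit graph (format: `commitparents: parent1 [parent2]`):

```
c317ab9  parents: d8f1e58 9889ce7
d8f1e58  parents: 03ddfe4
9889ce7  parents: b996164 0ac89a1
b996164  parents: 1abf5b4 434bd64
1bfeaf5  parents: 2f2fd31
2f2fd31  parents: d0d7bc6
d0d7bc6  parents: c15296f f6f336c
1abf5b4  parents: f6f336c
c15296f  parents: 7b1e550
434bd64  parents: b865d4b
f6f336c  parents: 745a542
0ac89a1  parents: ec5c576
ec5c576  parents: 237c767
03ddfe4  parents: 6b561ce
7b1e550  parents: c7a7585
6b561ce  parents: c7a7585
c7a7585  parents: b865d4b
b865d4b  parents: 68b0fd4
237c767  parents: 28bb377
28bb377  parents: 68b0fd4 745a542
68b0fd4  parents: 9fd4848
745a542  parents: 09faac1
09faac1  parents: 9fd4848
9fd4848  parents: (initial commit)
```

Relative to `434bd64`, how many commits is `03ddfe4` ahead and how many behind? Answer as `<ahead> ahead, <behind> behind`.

Reachable from 03ddfe4: {03ddfe4, 68b0fd4, 6b561ce, 9fd4848, b865d4b, c7a7585}.
Reachable from 434bd64: {434bd64, 68b0fd4, 9fd4848, b865d4b}.
Only in 03ddfe4's history (ahead): {03ddfe4, 6b561ce, c7a7585} — 3.
Only in 434bd64's history (behind): {434bd64} — 1.

3 ahead, 1 behind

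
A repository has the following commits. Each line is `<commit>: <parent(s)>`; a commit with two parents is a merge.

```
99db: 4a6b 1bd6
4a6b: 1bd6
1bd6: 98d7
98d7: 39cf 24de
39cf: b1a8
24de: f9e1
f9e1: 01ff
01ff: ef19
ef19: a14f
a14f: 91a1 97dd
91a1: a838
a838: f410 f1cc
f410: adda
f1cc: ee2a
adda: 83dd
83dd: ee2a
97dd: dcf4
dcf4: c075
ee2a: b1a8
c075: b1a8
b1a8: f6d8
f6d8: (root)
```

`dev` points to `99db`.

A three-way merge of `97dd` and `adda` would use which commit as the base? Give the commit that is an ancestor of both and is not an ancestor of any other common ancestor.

Ancestors of 97dd: {97dd, b1a8, c075, dcf4, f6d8}.
Ancestors of adda: {83dd, adda, b1a8, ee2a, f6d8}.
Common ancestors: {b1a8, f6d8}.
Among these, b1a8 is not an ancestor of any other common ancestor — it is the merge base.

b1a8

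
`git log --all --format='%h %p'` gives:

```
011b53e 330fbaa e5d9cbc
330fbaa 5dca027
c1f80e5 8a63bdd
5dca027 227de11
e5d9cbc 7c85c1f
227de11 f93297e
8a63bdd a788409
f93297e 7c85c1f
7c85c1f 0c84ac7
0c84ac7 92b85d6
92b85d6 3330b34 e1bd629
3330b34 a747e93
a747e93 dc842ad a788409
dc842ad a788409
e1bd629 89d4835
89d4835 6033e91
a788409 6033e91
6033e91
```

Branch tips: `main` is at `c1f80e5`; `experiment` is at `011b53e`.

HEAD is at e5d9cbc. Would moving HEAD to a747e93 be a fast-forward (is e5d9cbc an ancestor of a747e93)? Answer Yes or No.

A fast-forward from e5d9cbc to a747e93 is possible iff e5d9cbc is an ancestor of a747e93.
Ancestors of a747e93: {6033e91, a747e93, a788409, dc842ad}.
e5d9cbc is not among them, so fast-forward is not possible.

No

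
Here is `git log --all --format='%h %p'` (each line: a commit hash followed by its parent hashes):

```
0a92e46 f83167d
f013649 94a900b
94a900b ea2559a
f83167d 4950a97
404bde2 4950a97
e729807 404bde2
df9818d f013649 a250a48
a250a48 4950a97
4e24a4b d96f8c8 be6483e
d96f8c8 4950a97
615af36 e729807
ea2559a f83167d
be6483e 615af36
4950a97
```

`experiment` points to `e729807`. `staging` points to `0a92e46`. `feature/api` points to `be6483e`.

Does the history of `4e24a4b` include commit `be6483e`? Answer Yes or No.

Yes

Ancestors of 4e24a4b (commits reachable by following parents): {404bde2, 4950a97, 4e24a4b, 615af36, be6483e, d96f8c8, e729807}.
be6483e is in that set, so it is an ancestor of 4e24a4b.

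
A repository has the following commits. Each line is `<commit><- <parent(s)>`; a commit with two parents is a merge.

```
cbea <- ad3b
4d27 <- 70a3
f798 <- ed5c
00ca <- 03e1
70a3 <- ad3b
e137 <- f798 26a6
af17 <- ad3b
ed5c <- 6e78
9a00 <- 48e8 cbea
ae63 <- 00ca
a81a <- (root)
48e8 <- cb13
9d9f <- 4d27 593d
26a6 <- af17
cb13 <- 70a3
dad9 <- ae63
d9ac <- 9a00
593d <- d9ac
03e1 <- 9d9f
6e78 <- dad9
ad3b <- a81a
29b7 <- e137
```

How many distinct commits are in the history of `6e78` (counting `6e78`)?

Walking parent pointers from 6e78: reachable set = {00ca, 03e1, 48e8, 4d27, 593d, 6e78, 70a3, 9a00, 9d9f, a81a, ad3b, ae63, cb13, cbea, d9ac, dad9}.
That is 16 commits.

16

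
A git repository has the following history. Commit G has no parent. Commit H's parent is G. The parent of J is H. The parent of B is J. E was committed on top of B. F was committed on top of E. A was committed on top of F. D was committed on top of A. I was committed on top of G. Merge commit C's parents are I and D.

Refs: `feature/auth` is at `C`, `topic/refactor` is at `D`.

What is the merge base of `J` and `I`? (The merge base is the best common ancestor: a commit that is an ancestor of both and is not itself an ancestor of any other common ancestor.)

G

Ancestors of J: {G, H, J}.
Ancestors of I: {G, I}.
Common ancestors: {G}.
The only common ancestor is G, so it is the merge base.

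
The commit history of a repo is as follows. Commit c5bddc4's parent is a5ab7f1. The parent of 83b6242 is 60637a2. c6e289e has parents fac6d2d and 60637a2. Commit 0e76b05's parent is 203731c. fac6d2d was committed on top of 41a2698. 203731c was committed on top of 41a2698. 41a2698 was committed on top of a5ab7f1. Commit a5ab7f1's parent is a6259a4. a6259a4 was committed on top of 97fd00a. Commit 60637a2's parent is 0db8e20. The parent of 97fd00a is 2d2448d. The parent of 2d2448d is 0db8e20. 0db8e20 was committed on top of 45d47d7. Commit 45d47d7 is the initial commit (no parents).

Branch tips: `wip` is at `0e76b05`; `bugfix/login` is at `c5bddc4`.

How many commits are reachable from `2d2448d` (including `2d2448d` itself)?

Walking parent pointers from 2d2448d: reachable set = {0db8e20, 2d2448d, 45d47d7}.
That is 3 commits.

3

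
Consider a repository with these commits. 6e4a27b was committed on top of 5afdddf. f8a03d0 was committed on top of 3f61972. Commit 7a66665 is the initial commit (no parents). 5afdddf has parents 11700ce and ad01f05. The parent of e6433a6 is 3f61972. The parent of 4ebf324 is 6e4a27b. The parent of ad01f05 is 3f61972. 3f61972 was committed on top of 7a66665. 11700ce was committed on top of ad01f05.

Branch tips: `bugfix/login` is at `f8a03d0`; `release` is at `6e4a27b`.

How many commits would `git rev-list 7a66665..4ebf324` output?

Reachable from 4ebf324: {11700ce, 3f61972, 4ebf324, 5afdddf, 6e4a27b, 7a66665, ad01f05}.
Reachable from 7a66665: {7a66665}.
In 4ebf324's history but not 7a66665's: {11700ce, 3f61972, 4ebf324, 5afdddf, 6e4a27b, ad01f05} — 6 commits.

6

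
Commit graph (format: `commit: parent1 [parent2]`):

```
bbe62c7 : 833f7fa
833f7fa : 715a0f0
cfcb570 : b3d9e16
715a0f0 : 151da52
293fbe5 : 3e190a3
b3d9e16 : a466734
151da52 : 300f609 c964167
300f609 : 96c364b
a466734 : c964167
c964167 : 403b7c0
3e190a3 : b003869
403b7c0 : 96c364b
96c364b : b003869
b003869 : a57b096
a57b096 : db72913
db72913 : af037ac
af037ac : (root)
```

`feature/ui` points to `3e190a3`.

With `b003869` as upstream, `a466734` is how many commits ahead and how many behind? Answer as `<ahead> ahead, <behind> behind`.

Reachable from a466734: {403b7c0, 96c364b, a466734, a57b096, af037ac, b003869, c964167, db72913}.
Reachable from b003869: {a57b096, af037ac, b003869, db72913}.
Only in a466734's history (ahead): {403b7c0, 96c364b, a466734, c964167} — 4.
Only in b003869's history (behind): {} — 0.

4 ahead, 0 behind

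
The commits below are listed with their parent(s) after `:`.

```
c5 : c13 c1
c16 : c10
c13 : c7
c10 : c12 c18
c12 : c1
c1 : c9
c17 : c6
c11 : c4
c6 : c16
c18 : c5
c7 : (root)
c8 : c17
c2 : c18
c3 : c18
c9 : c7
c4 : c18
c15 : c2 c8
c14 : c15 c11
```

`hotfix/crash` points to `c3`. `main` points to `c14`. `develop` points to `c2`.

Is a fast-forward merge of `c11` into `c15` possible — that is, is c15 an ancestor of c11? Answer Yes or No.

No

A fast-forward from c15 to c11 is possible iff c15 is an ancestor of c11.
Ancestors of c11: {c1, c11, c13, c18, c4, c5, c7, c9}.
c15 is not among them, so fast-forward is not possible.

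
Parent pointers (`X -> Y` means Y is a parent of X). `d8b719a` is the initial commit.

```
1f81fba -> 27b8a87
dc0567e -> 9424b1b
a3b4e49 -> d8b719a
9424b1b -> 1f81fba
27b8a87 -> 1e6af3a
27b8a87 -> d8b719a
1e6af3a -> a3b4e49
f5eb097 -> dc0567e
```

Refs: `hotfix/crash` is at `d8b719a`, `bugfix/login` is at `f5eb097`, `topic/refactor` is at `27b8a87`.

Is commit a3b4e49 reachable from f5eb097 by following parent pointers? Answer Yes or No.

Ancestors of f5eb097 (commits reachable by following parents): {1e6af3a, 1f81fba, 27b8a87, 9424b1b, a3b4e49, d8b719a, dc0567e, f5eb097}.
a3b4e49 is in that set, so it is an ancestor of f5eb097.

Yes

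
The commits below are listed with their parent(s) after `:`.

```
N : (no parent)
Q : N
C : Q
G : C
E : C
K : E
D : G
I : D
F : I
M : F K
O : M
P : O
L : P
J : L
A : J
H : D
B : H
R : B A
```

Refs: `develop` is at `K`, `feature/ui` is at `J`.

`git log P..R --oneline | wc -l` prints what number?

6

Reachable from R: {A, B, C, D, E, F, G, H, I, J, K, L, M, N, O, P, Q, R}.
Reachable from P: {C, D, E, F, G, I, K, M, N, O, P, Q}.
In R's history but not P's: {A, B, H, J, L, R} — 6 commits.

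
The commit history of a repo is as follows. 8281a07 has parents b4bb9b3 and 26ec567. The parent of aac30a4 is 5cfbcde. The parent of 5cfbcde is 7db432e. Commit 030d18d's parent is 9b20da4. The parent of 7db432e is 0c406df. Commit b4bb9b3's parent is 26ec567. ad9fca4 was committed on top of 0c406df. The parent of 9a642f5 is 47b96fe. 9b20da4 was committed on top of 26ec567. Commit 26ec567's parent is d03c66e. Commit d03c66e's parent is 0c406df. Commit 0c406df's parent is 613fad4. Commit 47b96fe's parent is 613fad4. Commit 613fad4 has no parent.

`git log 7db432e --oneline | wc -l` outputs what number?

3

Walking parent pointers from 7db432e: reachable set = {0c406df, 613fad4, 7db432e}.
That is 3 commits.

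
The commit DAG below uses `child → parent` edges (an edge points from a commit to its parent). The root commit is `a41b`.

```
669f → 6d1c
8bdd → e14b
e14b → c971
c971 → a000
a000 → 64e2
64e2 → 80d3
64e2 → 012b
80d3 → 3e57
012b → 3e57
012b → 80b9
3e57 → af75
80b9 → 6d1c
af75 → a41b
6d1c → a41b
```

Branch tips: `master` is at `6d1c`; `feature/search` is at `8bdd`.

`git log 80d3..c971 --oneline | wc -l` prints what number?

Reachable from c971: {012b, 3e57, 64e2, 6d1c, 80b9, 80d3, a000, a41b, af75, c971}.
Reachable from 80d3: {3e57, 80d3, a41b, af75}.
In c971's history but not 80d3's: {012b, 64e2, 6d1c, 80b9, a000, c971} — 6 commits.

6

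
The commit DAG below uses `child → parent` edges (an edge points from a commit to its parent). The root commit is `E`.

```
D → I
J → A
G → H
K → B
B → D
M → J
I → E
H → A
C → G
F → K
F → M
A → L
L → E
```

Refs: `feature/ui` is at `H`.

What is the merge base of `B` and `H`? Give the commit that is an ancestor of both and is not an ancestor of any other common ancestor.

Ancestors of B: {B, D, E, I}.
Ancestors of H: {A, E, H, L}.
Common ancestors: {E}.
The only common ancestor is E, so it is the merge base.

E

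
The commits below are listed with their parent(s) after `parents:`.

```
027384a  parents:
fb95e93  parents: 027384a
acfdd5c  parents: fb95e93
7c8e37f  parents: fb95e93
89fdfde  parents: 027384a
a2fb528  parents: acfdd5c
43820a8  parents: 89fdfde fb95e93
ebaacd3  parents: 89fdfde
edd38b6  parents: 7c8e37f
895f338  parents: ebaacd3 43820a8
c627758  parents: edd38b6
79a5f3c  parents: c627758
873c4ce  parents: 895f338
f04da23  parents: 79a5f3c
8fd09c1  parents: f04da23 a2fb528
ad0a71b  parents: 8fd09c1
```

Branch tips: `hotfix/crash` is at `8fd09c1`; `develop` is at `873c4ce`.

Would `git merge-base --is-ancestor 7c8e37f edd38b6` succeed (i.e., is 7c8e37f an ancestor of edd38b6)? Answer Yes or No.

Yes

Ancestors of edd38b6 (commits reachable by following parents): {027384a, 7c8e37f, edd38b6, fb95e93}.
7c8e37f is in that set, so it is an ancestor of edd38b6.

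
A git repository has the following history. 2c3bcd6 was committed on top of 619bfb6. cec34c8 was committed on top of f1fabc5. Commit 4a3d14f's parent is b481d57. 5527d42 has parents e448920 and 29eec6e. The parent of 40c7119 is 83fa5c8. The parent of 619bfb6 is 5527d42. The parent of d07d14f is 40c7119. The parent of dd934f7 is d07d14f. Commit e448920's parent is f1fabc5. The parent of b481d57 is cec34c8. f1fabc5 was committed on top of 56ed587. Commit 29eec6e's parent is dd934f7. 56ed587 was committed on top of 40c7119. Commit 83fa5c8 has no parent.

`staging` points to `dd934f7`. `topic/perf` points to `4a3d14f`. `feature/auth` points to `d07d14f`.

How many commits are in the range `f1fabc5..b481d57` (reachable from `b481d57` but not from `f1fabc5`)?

Reachable from b481d57: {40c7119, 56ed587, 83fa5c8, b481d57, cec34c8, f1fabc5}.
Reachable from f1fabc5: {40c7119, 56ed587, 83fa5c8, f1fabc5}.
In b481d57's history but not f1fabc5's: {b481d57, cec34c8} — 2 commits.

2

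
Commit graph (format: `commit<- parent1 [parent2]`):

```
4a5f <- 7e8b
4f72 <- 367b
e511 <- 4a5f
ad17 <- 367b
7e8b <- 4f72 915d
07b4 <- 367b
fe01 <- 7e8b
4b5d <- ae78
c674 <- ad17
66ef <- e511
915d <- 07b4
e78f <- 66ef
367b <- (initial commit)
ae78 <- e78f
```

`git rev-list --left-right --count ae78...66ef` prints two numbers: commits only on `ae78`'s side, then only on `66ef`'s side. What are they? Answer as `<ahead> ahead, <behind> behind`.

2 ahead, 0 behind

Reachable from ae78: {07b4, 367b, 4a5f, 4f72, 66ef, 7e8b, 915d, ae78, e511, e78f}.
Reachable from 66ef: {07b4, 367b, 4a5f, 4f72, 66ef, 7e8b, 915d, e511}.
Only in ae78's history (ahead): {ae78, e78f} — 2.
Only in 66ef's history (behind): {} — 0.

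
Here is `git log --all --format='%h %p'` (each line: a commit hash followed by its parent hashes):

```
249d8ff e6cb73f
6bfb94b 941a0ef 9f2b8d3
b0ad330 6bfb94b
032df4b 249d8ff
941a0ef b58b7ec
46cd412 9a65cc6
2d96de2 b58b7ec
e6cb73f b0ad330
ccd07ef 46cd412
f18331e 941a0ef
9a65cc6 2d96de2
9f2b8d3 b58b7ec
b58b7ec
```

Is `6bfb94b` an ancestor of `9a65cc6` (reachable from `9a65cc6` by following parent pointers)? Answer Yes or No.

Ancestors of 9a65cc6: {2d96de2, 9a65cc6, b58b7ec}.
6bfb94b is not in that set, so it is not an ancestor of 9a65cc6.

No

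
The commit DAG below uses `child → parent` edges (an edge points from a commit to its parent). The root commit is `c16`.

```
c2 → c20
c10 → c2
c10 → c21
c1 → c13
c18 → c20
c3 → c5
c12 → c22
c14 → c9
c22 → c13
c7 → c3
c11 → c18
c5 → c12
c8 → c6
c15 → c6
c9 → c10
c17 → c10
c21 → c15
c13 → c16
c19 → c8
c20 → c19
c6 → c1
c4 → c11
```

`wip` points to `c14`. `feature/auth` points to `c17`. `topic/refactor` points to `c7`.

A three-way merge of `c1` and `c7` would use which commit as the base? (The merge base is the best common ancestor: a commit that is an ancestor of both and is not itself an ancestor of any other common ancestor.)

c13

Ancestors of c1: {c1, c13, c16}.
Ancestors of c7: {c12, c13, c16, c22, c3, c5, c7}.
Common ancestors: {c13, c16}.
Among these, c13 is not an ancestor of any other common ancestor — it is the merge base.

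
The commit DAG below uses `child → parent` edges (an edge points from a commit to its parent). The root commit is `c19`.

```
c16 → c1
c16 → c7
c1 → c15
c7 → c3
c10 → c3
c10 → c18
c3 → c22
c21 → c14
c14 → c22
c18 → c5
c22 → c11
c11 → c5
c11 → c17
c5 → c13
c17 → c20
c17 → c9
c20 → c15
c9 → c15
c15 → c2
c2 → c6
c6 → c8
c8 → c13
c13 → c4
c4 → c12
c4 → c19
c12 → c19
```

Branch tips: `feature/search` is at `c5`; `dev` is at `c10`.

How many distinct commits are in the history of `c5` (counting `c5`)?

5

Walking parent pointers from c5: reachable set = {c12, c13, c19, c4, c5}.
That is 5 commits.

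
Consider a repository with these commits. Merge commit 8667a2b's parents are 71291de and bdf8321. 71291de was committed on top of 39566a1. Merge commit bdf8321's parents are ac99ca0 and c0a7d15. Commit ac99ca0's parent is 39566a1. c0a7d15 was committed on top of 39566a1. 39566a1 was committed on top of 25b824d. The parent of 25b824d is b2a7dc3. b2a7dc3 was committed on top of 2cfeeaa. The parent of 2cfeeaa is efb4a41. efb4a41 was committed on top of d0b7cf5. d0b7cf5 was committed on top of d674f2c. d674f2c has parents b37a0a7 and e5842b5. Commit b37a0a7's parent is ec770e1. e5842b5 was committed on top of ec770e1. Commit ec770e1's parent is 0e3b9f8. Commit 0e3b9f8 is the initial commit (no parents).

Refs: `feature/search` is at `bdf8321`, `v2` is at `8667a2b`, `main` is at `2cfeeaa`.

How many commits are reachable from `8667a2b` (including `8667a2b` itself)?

Walking parent pointers from 8667a2b: reachable set = {0e3b9f8, 25b824d, 2cfeeaa, 39566a1, 71291de, 8667a2b, ac99ca0, b2a7dc3, b37a0a7, bdf8321, c0a7d15, d0b7cf5, d674f2c, e5842b5, ec770e1, efb4a41}.
That is 16 commits.

16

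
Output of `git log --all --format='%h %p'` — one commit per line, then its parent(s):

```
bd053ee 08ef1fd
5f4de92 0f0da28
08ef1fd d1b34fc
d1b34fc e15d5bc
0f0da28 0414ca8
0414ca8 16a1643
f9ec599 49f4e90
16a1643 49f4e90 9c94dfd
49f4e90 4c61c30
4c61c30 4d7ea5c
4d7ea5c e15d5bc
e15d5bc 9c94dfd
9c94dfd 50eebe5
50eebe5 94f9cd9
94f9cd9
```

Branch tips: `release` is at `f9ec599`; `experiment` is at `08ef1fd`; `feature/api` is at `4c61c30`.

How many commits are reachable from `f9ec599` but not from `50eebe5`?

Reachable from f9ec599: {49f4e90, 4c61c30, 4d7ea5c, 50eebe5, 94f9cd9, 9c94dfd, e15d5bc, f9ec599}.
Reachable from 50eebe5: {50eebe5, 94f9cd9}.
In f9ec599's history but not 50eebe5's: {49f4e90, 4c61c30, 4d7ea5c, 9c94dfd, e15d5bc, f9ec599} — 6 commits.

6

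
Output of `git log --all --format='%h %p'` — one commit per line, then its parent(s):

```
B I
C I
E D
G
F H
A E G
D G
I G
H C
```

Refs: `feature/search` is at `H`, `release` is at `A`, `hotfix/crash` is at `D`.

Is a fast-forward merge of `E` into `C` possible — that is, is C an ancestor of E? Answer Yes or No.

No

A fast-forward from C to E is possible iff C is an ancestor of E.
Ancestors of E: {D, E, G}.
C is not among them, so fast-forward is not possible.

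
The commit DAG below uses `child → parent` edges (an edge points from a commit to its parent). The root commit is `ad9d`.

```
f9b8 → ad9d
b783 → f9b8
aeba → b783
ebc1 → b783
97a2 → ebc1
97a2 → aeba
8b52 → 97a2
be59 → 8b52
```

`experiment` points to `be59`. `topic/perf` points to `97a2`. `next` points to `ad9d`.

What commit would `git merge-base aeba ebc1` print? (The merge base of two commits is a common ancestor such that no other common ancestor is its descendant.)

b783

Ancestors of aeba: {ad9d, aeba, b783, f9b8}.
Ancestors of ebc1: {ad9d, b783, ebc1, f9b8}.
Common ancestors: {ad9d, b783, f9b8}.
Among these, b783 is not an ancestor of any other common ancestor — it is the merge base.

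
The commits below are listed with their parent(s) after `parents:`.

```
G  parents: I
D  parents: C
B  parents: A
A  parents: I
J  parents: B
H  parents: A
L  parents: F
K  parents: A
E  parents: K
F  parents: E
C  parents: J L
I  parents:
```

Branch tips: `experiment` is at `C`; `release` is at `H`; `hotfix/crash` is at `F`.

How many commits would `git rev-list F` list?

Walking parent pointers from F: reachable set = {A, E, F, I, K}.
That is 5 commits.

5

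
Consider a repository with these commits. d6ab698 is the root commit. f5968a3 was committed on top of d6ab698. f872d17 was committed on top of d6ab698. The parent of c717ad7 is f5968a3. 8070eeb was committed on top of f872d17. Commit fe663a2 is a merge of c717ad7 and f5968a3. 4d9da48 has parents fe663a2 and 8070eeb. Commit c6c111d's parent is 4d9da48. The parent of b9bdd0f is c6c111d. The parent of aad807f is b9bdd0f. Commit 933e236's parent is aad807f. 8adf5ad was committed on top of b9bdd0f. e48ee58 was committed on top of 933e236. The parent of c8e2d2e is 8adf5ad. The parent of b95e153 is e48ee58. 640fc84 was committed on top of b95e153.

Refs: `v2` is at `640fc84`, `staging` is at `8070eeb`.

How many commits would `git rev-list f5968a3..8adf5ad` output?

Reachable from 8adf5ad: {4d9da48, 8070eeb, 8adf5ad, b9bdd0f, c6c111d, c717ad7, d6ab698, f5968a3, f872d17, fe663a2}.
Reachable from f5968a3: {d6ab698, f5968a3}.
In 8adf5ad's history but not f5968a3's: {4d9da48, 8070eeb, 8adf5ad, b9bdd0f, c6c111d, c717ad7, f872d17, fe663a2} — 8 commits.

8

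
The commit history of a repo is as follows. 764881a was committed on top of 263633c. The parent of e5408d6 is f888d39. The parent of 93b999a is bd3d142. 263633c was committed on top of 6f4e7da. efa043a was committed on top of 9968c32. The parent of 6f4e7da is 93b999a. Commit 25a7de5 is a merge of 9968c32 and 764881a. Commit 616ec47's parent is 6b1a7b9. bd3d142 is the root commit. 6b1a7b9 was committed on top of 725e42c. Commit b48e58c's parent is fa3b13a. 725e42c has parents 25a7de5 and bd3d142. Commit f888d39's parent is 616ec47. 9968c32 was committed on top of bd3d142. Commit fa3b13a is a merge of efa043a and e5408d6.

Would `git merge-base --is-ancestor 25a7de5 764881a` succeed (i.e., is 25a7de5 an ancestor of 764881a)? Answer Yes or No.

Ancestors of 764881a: {263633c, 6f4e7da, 764881a, 93b999a, bd3d142}.
25a7de5 is not in that set, so it is not an ancestor of 764881a.

No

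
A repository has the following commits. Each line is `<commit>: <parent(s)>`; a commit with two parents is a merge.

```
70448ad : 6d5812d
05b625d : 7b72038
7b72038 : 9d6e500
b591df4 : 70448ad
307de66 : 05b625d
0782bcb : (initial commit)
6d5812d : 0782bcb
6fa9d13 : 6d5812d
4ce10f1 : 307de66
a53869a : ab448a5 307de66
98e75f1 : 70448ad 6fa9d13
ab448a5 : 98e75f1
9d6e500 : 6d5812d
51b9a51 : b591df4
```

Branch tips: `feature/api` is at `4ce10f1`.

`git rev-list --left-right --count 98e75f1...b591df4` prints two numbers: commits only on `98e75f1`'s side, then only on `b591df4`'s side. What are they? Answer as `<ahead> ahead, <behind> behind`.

2 ahead, 1 behind

Reachable from 98e75f1: {0782bcb, 6d5812d, 6fa9d13, 70448ad, 98e75f1}.
Reachable from b591df4: {0782bcb, 6d5812d, 70448ad, b591df4}.
Only in 98e75f1's history (ahead): {6fa9d13, 98e75f1} — 2.
Only in b591df4's history (behind): {b591df4} — 1.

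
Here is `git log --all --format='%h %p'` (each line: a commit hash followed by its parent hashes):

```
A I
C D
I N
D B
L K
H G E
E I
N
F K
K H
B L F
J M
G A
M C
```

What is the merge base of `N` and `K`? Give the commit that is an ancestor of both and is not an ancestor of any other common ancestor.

N

Ancestors of N: {N}.
Ancestors of K: {A, E, G, H, I, K, N}.
Common ancestors: {N}.
The only common ancestor is N, so it is the merge base.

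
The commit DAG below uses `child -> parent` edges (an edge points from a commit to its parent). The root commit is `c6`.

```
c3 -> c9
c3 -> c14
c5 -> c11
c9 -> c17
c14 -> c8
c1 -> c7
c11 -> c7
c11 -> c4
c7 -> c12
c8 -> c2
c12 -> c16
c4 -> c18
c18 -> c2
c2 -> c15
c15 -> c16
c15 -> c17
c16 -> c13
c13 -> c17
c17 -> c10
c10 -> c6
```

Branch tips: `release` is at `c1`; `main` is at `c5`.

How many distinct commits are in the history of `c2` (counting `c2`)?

Walking parent pointers from c2: reachable set = {c10, c13, c15, c16, c17, c2, c6}.
That is 7 commits.

7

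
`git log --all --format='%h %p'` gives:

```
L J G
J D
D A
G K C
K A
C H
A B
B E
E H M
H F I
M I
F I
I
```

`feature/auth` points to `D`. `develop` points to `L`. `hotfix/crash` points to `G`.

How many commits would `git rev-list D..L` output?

5

Reachable from L: {A, B, C, D, E, F, G, H, I, J, K, L, M}.
Reachable from D: {A, B, D, E, F, H, I, M}.
In L's history but not D's: {C, G, J, K, L} — 5 commits.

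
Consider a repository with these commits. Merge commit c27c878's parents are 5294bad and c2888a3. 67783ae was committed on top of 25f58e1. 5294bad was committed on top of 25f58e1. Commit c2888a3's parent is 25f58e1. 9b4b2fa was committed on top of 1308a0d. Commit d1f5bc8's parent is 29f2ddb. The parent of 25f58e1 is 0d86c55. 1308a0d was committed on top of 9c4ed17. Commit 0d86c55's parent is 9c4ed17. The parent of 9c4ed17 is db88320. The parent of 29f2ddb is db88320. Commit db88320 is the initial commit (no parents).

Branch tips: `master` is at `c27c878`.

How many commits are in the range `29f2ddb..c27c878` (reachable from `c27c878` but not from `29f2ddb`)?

Reachable from c27c878: {0d86c55, 25f58e1, 5294bad, 9c4ed17, c27c878, c2888a3, db88320}.
Reachable from 29f2ddb: {29f2ddb, db88320}.
In c27c878's history but not 29f2ddb's: {0d86c55, 25f58e1, 5294bad, 9c4ed17, c27c878, c2888a3} — 6 commits.

6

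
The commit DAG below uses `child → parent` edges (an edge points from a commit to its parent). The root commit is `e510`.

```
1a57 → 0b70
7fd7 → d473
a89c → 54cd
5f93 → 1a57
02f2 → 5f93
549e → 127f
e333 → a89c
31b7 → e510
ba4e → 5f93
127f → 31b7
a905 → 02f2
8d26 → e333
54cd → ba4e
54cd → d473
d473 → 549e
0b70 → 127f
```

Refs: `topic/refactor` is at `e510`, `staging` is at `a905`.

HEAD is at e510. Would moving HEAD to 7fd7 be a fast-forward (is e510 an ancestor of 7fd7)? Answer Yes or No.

Yes

A fast-forward from e510 to 7fd7 is possible iff e510 is an ancestor of 7fd7.
Ancestors of 7fd7: {127f, 31b7, 549e, 7fd7, d473, e510}.
e510 is among them, so fast-forward is possible.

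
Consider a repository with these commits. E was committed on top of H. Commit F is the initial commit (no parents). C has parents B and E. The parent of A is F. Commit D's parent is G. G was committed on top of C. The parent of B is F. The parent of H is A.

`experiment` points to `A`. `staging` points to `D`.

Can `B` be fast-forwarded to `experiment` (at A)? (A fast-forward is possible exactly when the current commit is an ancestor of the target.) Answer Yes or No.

A fast-forward from B to A is possible iff B is an ancestor of A.
Ancestors of A: {A, F}.
B is not among them, so fast-forward is not possible.

No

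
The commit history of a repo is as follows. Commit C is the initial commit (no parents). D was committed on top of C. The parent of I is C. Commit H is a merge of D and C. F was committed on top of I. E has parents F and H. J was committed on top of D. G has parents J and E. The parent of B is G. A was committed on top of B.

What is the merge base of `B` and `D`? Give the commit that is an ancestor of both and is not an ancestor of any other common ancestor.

Ancestors of B: {B, C, D, E, F, G, H, I, J}.
Ancestors of D: {C, D}.
Common ancestors: {C, D}.
Among these, D is not an ancestor of any other common ancestor — it is the merge base.

D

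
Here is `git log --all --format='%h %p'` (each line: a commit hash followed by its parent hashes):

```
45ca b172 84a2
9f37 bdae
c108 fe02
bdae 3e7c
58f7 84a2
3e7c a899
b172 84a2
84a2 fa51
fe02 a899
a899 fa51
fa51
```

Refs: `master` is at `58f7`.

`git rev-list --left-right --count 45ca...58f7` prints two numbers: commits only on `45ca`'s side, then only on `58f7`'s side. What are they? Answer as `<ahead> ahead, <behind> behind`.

2 ahead, 1 behind

Reachable from 45ca: {45ca, 84a2, b172, fa51}.
Reachable from 58f7: {58f7, 84a2, fa51}.
Only in 45ca's history (ahead): {45ca, b172} — 2.
Only in 58f7's history (behind): {58f7} — 1.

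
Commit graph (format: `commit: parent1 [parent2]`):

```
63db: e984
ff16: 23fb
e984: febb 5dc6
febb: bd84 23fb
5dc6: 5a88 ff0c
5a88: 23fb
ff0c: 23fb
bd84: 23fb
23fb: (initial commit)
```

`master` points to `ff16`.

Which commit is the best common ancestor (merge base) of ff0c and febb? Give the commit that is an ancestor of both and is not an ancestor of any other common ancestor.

Ancestors of ff0c: {23fb, ff0c}.
Ancestors of febb: {23fb, bd84, febb}.
Common ancestors: {23fb}.
The only common ancestor is 23fb, so it is the merge base.

23fb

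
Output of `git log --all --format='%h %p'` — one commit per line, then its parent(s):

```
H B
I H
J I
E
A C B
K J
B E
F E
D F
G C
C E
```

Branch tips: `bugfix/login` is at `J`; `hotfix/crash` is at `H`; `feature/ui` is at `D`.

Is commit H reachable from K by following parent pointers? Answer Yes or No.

Yes

Ancestors of K (commits reachable by following parents): {B, E, H, I, J, K}.
H is in that set, so it is an ancestor of K.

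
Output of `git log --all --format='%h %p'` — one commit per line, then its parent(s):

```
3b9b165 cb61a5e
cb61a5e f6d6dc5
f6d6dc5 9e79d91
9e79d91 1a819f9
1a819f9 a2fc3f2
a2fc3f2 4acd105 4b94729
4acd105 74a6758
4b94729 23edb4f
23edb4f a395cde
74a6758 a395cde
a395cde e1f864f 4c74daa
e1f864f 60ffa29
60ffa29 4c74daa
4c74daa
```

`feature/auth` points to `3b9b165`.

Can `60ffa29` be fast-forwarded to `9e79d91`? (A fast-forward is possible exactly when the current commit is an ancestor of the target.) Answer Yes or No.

Yes

A fast-forward from 60ffa29 to 9e79d91 is possible iff 60ffa29 is an ancestor of 9e79d91.
Ancestors of 9e79d91: {1a819f9, 23edb4f, 4acd105, 4b94729, 4c74daa, 60ffa29, 74a6758, 9e79d91, a2fc3f2, a395cde, e1f864f}.
60ffa29 is among them, so fast-forward is possible.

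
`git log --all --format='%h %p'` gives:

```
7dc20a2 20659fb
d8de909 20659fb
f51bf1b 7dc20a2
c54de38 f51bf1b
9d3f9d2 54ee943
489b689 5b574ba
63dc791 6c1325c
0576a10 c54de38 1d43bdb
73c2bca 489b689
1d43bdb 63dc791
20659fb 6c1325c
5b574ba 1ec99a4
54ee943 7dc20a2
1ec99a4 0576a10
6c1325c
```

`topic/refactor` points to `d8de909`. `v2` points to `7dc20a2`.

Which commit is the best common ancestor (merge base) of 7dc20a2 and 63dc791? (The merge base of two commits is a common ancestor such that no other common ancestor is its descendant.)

6c1325c

Ancestors of 7dc20a2: {20659fb, 6c1325c, 7dc20a2}.
Ancestors of 63dc791: {63dc791, 6c1325c}.
Common ancestors: {6c1325c}.
The only common ancestor is 6c1325c, so it is the merge base.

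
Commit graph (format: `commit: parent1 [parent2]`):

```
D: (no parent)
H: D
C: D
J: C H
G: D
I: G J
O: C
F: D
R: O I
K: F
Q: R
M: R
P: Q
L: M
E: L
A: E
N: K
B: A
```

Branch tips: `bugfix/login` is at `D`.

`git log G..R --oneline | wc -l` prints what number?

6

Reachable from R: {C, D, G, H, I, J, O, R}.
Reachable from G: {D, G}.
In R's history but not G's: {C, H, I, J, O, R} — 6 commits.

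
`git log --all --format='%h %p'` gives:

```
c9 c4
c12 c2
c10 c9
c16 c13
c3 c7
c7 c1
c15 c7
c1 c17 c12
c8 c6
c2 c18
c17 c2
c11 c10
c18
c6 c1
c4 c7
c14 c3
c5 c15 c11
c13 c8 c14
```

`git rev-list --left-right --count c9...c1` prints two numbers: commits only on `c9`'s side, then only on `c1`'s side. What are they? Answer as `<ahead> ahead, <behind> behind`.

3 ahead, 0 behind

Reachable from c9: {c1, c12, c17, c18, c2, c4, c7, c9}.
Reachable from c1: {c1, c12, c17, c18, c2}.
Only in c9's history (ahead): {c4, c7, c9} — 3.
Only in c1's history (behind): {} — 0.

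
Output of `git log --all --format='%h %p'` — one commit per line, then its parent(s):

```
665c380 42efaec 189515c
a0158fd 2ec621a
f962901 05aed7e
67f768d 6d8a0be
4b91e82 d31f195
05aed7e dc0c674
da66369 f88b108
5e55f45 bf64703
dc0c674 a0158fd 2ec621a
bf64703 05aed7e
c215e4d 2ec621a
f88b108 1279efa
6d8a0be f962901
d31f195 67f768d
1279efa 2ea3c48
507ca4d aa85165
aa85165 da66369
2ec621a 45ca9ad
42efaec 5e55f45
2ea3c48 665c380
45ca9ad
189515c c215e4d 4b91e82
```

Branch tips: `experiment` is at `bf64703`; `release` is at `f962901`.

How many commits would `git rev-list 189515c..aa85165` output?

9

Reachable from aa85165: {05aed7e, 1279efa, 189515c, 2ea3c48, 2ec621a, 42efaec, 45ca9ad, 4b91e82, 5e55f45, 665c380, 67f768d, 6d8a0be, a0158fd, aa85165, bf64703, c215e4d, d31f195, da66369, dc0c674, f88b108, f962901}.
Reachable from 189515c: {05aed7e, 189515c, 2ec621a, 45ca9ad, 4b91e82, 67f768d, 6d8a0be, a0158fd, c215e4d, d31f195, dc0c674, f962901}.
In aa85165's history but not 189515c's: {1279efa, 2ea3c48, 42efaec, 5e55f45, 665c380, aa85165, bf64703, da66369, f88b108} — 9 commits.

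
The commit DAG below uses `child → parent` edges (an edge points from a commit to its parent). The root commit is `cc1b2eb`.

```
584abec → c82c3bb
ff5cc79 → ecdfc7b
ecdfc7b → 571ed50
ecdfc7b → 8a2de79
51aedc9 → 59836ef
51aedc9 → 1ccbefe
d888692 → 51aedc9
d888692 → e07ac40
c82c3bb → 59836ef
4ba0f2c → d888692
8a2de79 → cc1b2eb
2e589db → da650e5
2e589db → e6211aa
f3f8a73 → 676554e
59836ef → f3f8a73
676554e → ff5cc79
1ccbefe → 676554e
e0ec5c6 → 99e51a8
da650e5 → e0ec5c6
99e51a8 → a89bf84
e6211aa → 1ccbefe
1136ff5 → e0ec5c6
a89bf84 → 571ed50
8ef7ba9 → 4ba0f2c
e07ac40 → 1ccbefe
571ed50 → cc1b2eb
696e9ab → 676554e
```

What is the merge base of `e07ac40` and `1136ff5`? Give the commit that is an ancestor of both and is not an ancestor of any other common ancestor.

Ancestors of e07ac40: {1ccbefe, 571ed50, 676554e, 8a2de79, cc1b2eb, e07ac40, ecdfc7b, ff5cc79}.
Ancestors of 1136ff5: {1136ff5, 571ed50, 99e51a8, a89bf84, cc1b2eb, e0ec5c6}.
Common ancestors: {571ed50, cc1b2eb}.
Among these, 571ed50 is not an ancestor of any other common ancestor — it is the merge base.

571ed50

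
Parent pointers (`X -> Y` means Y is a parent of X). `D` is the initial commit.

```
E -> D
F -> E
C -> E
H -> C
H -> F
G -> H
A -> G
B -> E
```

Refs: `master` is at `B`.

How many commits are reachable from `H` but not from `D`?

4

Reachable from H: {C, D, E, F, H}.
Reachable from D: {D}.
In H's history but not D's: {C, E, F, H} — 4 commits.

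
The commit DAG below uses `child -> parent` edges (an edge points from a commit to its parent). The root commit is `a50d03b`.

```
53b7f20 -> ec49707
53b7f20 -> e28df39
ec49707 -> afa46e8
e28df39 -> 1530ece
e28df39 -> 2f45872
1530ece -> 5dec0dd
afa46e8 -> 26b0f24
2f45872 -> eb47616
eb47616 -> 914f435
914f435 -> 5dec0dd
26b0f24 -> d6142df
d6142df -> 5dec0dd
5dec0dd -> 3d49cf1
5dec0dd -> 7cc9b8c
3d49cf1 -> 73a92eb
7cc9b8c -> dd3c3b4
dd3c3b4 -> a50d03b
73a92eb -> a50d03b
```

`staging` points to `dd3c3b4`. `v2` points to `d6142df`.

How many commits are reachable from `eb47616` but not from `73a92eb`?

Reachable from eb47616: {3d49cf1, 5dec0dd, 73a92eb, 7cc9b8c, 914f435, a50d03b, dd3c3b4, eb47616}.
Reachable from 73a92eb: {73a92eb, a50d03b}.
In eb47616's history but not 73a92eb's: {3d49cf1, 5dec0dd, 7cc9b8c, 914f435, dd3c3b4, eb47616} — 6 commits.

6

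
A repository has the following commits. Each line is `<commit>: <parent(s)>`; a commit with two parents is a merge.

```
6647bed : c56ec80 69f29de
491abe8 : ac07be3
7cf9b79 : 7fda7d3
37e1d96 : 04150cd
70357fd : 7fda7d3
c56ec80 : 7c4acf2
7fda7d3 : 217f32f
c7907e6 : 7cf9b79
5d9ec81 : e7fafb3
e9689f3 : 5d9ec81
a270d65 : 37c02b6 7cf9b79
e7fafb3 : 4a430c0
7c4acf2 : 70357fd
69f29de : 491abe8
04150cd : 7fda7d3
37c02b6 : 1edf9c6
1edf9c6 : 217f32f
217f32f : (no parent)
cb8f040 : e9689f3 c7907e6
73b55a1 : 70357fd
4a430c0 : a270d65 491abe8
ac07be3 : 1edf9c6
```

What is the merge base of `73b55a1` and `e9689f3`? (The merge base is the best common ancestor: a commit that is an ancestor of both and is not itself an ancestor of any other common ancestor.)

Ancestors of 73b55a1: {217f32f, 70357fd, 73b55a1, 7fda7d3}.
Ancestors of e9689f3: {1edf9c6, 217f32f, 37c02b6, 491abe8, 4a430c0, 5d9ec81, 7cf9b79, 7fda7d3, a270d65, ac07be3, e7fafb3, e9689f3}.
Common ancestors: {217f32f, 7fda7d3}.
Among these, 7fda7d3 is not an ancestor of any other common ancestor — it is the merge base.

7fda7d3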